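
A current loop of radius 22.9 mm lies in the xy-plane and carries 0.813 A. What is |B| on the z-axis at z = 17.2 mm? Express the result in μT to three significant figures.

B ≈ 11.4 μT

On the axis of a circular loop, B = μ₀IR² / [2(R²+z²)^(3/2)].
R² + z² = (0.0229)² + (0.0172)² = 0.0008203 m², and (R²+z²)^(3/2) = 2.35×10⁻⁵ m³.
B = (4π×10⁻⁷ × 0.813 × 0.0005244) / (2 × 2.35×10⁻⁵) = 1.14×10⁻⁵ T.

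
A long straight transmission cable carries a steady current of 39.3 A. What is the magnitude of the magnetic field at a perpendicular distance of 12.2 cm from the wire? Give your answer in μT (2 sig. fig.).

B ≈ 64 μT

For an infinitely long straight wire, B = μ₀I/(2πd).
B = (4π×10⁻⁷ × 39.3) / (2π × 0.122) = 6.44×10⁻⁵ T.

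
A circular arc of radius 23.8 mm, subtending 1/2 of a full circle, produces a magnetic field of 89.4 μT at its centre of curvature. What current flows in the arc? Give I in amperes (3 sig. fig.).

For a circular arc, B = μ₀Iφ/(4πR) with φ in radians; here φ = 3.142 rad.
So I = 4πRB/(μ₀φ) = 4π × 0.0238 × 8.94×10⁻⁵ / (4π×10⁻⁷ × 3.142) = 6.77 A.

I ≈ 6.77 A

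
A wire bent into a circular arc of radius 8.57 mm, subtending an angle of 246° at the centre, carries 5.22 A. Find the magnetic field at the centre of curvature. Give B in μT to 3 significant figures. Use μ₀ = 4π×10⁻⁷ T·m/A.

B ≈ 262 μT

The Biot–Savart field of a circular arc at its centre is B = μ₀Iφ/(4πR), with φ = 4.294 rad.
B = (4π×10⁻⁷ × 5.22 × 4.294) / (4π × 0.00857) = 2.62×10⁻⁴ T.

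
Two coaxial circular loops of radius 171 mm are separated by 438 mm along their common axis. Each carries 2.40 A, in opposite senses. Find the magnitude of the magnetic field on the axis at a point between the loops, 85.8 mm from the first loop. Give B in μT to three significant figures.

B ≈ 5.56 μT

Each loop contributes B = μ₀IR²/[2(R²+z²)^(3/2)] on the axis, with z measured from that loop.
Loop 1 (z = 0.0858 m): B₁ = 6.30×10⁻⁶ T. Loop 2 (z = 0.3522 m): B₂ = 7.35×10⁻⁷ T.
The fields oppose: B = |B₁ − B₂| = 5.56×10⁻⁶ T.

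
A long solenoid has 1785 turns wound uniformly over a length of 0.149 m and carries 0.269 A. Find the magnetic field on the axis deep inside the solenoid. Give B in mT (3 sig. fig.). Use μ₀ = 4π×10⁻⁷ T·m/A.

B ≈ 4.05 mT

Inside a long solenoid, B = μ₀nI with n = 1.198×10⁴ turns/m.
B = 4π×10⁻⁷ × 1.198×10⁴ × 0.269 = 4.05×10⁻³ T.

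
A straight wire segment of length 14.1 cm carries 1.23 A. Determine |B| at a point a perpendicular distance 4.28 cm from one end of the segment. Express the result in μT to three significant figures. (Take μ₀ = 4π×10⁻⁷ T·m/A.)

For a finite straight segment, B = (μ₀I/4πd)(sinθ₁ + sinθ₂), where θ₁, θ₂ are the angles from the perpendicular to each end.
The perpendicular foot is at one end, so the two end-offsets along the wire are 0 and L = 0.141 m.
sinθ₁ = 0/√(0²+0.0428²) = 0.0000; sinθ₂ = 0.141/√(0.141²+0.0428²) = 0.9569.
B = (4π×10⁻⁷ × 1.23) / (4π × 0.0428) × (0.0000 + 0.9569) = 2.75×10⁻⁶ T.

B ≈ 2.75 μT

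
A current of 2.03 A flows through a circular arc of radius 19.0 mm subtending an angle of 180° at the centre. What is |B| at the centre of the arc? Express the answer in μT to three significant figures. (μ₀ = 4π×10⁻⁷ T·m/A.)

The Biot–Savart field of a circular arc at its centre is B = μ₀Iφ/(4πR), with φ = 3.142 rad.
B = (4π×10⁻⁷ × 2.03 × 3.142) / (4π × 0.019) = 3.36×10⁻⁵ T.

B ≈ 33.6 μT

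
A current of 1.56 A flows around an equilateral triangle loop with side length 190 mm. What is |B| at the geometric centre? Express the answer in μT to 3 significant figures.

B ≈ 14.8 μT

Each side is a finite straight segment at perpendicular distance d = a/(2 tan(π/3)) = 0.05485 m from the centre, with end-angles ±π/3.
One side contributes B₁ = (μ₀I/4πd)·2 sin(π/3) = 4.93×10⁻⁶ T.
All 3 sides add in the same direction: B = 3 × 4.93×10⁻⁶ = 1.48×10⁻⁵ T.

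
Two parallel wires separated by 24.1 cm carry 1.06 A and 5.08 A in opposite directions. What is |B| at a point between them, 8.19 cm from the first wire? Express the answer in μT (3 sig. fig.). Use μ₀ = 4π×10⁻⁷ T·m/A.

Each long wire gives B = μ₀I/(2πd). Distances are d₁ = 0.0819 m and d₂ = 0.1591 m.
B₁ = 2.59×10⁻⁶ T, B₂ = 6.39×10⁻⁶ T.
Between antiparallel currents both contributions point the same way, so they add. B = B₁ + B₂ = 2.59×10⁻⁶ + 6.39×10⁻⁶ = 8.97×10⁻⁶ T.

B ≈ 8.97 μT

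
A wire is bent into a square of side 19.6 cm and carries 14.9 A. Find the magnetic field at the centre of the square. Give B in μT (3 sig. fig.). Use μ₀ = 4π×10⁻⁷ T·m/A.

Each side is a finite straight segment at perpendicular distance d = a/(2 tan(π/4)) = 0.098 m from the centre, with end-angles ±π/4.
One side contributes B₁ = (μ₀I/4πd)·2 sin(π/4) = 2.15×10⁻⁵ T.
All 4 sides add in the same direction: B = 4 × 2.15×10⁻⁵ = 8.60×10⁻⁵ T.

B ≈ 86.0 μT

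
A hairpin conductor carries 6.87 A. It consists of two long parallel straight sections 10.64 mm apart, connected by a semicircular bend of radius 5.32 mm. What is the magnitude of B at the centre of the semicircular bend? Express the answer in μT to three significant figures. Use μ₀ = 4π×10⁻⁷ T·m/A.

The semicircular arc contributes B_arc = μ₀I·π/(4πR) = μ₀I/(4R) = 4.06×10⁻⁴ T.
Each semi-infinite lead is at perpendicular distance R = 0.00532 m from the centre, with the perpendicular foot at its near end, so it contributes μ₀I/(4πR); both point the same way, together 2.58×10⁻⁴ T.
Arc and leads all point the same direction: B = 4.06×10⁻⁴ + 2.58×10⁻⁴ = 6.64×10⁻⁴ T.

B ≈ 664 μT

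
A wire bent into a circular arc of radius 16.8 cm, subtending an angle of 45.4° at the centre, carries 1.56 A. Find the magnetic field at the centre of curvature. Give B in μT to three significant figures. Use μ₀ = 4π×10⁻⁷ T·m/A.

The Biot–Savart field of a circular arc at its centre is B = μ₀Iφ/(4πR), with φ = 0.7924 rad.
B = (4π×10⁻⁷ × 1.56 × 0.7924) / (4π × 0.168) = 7.36×10⁻⁷ T.

B ≈ 0.736 μT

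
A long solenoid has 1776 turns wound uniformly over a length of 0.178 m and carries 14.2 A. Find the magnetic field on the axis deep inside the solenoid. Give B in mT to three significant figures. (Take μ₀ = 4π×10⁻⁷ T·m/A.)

Inside a long solenoid, B = μ₀nI with n = 9978 turns/m.
B = 4π×10⁻⁷ × 9978 × 14.2 = 0.178 T.

B ≈ 178 mT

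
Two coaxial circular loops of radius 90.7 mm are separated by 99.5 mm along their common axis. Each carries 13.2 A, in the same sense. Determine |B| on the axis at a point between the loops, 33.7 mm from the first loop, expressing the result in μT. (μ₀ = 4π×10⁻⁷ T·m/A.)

Each loop contributes B = μ₀IR²/[2(R²+z²)^(3/2)] on the axis, with z measured from that loop.
Loop 1 (z = 0.0337 m): B₁ = 7.53×10⁻⁵ T. Loop 2 (z = 0.0658 m): B₂ = 4.85×10⁻⁵ T.
The fields add: B = B₁ + B₂ = 1.24×10⁻⁴ T.

B ≈ 124 μT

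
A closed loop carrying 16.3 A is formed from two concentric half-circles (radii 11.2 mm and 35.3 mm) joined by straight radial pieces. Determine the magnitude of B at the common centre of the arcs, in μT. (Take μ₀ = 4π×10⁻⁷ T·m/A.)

The radial connectors point toward the centre, so dl × r̂ = 0 and they contribute nothing.
Each semicircle gives μ₀I/(4R): inner arc 4.57×10⁻⁴ T, outer arc 1.45×10⁻⁴ T.
The two arcs carry current in opposite angular senses, so their fields oppose: B = |4.57×10⁻⁴ − 1.45×10⁻⁴| = 3.12×10⁻⁴ T.

B ≈ 312 μT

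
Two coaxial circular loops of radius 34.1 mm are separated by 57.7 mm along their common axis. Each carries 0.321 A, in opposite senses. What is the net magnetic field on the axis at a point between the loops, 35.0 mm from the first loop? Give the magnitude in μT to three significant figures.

Each loop contributes B = μ₀IR²/[2(R²+z²)^(3/2)] on the axis, with z measured from that loop.
Loop 1 (z = 0.035 m): B₁ = 2.01×10⁻⁶ T. Loop 2 (z = 0.0227 m): B₂ = 3.41×10⁻⁶ T.
The fields oppose: B = |B₁ − B₂| = 1.40×10⁻⁶ T.

B ≈ 1.40 μT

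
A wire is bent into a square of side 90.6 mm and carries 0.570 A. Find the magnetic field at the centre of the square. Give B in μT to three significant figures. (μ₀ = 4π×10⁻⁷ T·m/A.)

Each side is a finite straight segment at perpendicular distance d = a/(2 tan(π/4)) = 0.0453 m from the centre, with end-angles ±π/4.
One side contributes B₁ = (μ₀I/4πd)·2 sin(π/4) = 1.78×10⁻⁶ T.
All 4 sides add in the same direction: B = 4 × 1.78×10⁻⁶ = 7.12×10⁻⁶ T.

B ≈ 7.12 μT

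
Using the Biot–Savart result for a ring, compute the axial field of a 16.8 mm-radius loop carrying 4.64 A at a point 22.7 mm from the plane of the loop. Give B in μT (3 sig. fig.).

B ≈ 36.5 μT

On the axis of a circular loop, B = μ₀IR² / [2(R²+z²)^(3/2)].
R² + z² = (0.0168)² + (0.0227)² = 0.0007975 m², and (R²+z²)^(3/2) = 2.25×10⁻⁵ m³.
B = (4π×10⁻⁷ × 4.64 × 0.0002822) / (2 × 2.25×10⁻⁵) = 3.65×10⁻⁵ T.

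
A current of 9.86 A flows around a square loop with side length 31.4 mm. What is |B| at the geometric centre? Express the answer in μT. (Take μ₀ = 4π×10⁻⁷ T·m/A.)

B ≈ 355 μT

Each side is a finite straight segment at perpendicular distance d = a/(2 tan(π/4)) = 0.0157 m from the centre, with end-angles ±π/4.
One side contributes B₁ = (μ₀I/4πd)·2 sin(π/4) = 8.88×10⁻⁵ T.
All 4 sides add in the same direction: B = 4 × 8.88×10⁻⁵ = 3.55×10⁻⁴ T.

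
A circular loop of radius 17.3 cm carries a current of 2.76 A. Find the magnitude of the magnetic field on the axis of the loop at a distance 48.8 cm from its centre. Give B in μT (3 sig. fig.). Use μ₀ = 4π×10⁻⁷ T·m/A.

On the axis of a circular loop, B = μ₀IR² / [2(R²+z²)^(3/2)].
R² + z² = (0.173)² + (0.488)² = 0.2681 m², and (R²+z²)^(3/2) = 0.139 m³.
B = (4π×10⁻⁷ × 2.76 × 0.02993) / (2 × 0.139) = 3.74×10⁻⁷ T.

B ≈ 0.374 μT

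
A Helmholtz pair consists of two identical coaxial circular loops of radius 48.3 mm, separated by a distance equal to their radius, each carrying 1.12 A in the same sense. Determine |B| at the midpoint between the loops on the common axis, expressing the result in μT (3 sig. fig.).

Each loop contributes B = μ₀IR²/[2(R²+z²)^(3/2)] on the axis, with z measured from that loop.
Loop 1 (z = 0.02415 m): B₁ = 1.04×10⁻⁵ T. Loop 2 (z = 0.02415 m): B₂ = 1.04×10⁻⁵ T.
The fields add: B = B₁ + B₂ = 2.09×10⁻⁵ T.

B ≈ 20.9 μT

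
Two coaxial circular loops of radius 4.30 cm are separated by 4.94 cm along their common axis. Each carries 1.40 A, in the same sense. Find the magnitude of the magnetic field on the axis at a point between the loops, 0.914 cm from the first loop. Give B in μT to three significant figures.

Each loop contributes B = μ₀IR²/[2(R²+z²)^(3/2)] on the axis, with z measured from that loop.
Loop 1 (z = 0.00914 m): B₁ = 1.91×10⁻⁵ T. Loop 2 (z = 0.04026 m): B₂ = 7.96×10⁻⁶ T.
The fields add: B = B₁ + B₂ = 2.71×10⁻⁵ T.

B ≈ 27.1 μT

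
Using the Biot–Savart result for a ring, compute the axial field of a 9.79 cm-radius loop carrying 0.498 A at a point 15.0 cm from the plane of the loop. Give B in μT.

On the axis of a circular loop, B = μ₀IR² / [2(R²+z²)^(3/2)].
R² + z² = (0.0979)² + (0.15)² = 0.03208 m², and (R²+z²)^(3/2) = 5.75×10⁻³ m³.
B = (4π×10⁻⁷ × 0.498 × 0.009584) / (2 × 5.75×10⁻³) = 5.22×10⁻⁷ T.

B ≈ 0.522 μT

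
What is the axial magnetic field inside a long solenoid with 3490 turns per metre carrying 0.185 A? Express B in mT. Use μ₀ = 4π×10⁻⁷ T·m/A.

B ≈ 0.811 mT

Inside a long solenoid, B = μ₀nI with n = 3490 turns/m.
B = 4π×10⁻⁷ × 3490 × 0.185 = 8.11×10⁻⁴ T.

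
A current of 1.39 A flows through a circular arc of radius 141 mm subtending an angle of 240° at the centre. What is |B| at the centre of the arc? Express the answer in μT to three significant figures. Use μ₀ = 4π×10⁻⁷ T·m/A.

The Biot–Savart field of a circular arc at its centre is B = μ₀Iφ/(4πR), with φ = 4.189 rad.
B = (4π×10⁻⁷ × 1.39 × 4.189) / (4π × 0.141) = 4.13×10⁻⁶ T.

B ≈ 4.13 μT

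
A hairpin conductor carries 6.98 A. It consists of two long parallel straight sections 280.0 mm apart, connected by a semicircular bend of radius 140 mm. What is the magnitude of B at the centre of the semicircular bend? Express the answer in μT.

B ≈ 25.6 μT

The semicircular arc contributes B_arc = μ₀I·π/(4πR) = μ₀I/(4R) = 1.57×10⁻⁵ T.
Each semi-infinite lead is at perpendicular distance R = 0.14 m from the centre, with the perpendicular foot at its near end, so it contributes μ₀I/(4πR); both point the same way, together 9.97×10⁻⁶ T.
Arc and leads all point the same direction: B = 1.57×10⁻⁵ + 9.97×10⁻⁶ = 2.56×10⁻⁵ T.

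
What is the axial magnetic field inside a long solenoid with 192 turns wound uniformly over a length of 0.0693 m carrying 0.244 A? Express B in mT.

B ≈ 0.850 mT

Inside a long solenoid, B = μ₀nI with n = 2771 turns/m.
B = 4π×10⁻⁷ × 2771 × 0.244 = 8.50×10⁻⁴ T.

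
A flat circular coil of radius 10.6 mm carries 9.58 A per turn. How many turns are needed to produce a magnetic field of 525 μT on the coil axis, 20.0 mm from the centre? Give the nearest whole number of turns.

N = 9

For an N-turn coil, B = Nμ₀IR²/[2(R²+z²)^(3/2)]. A single turn gives B₁ = 5.83×10⁻⁵ T with R = 0.0106 m, z = 0.02 m.
N = B/B₁ = 5.25×10⁻⁴ / 5.83×10⁻⁵ = 9.00.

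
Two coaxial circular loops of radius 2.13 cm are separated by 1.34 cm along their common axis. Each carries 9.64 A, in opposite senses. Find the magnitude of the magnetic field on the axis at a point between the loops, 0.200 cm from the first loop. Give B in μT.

B ≈ 85.8 μT

Each loop contributes B = μ₀IR²/[2(R²+z²)^(3/2)] on the axis, with z measured from that loop.
Loop 1 (z = 0.002 m): B₁ = 2.81×10⁻⁴ T. Loop 2 (z = 0.0114 m): B₂ = 1.95×10⁻⁴ T.
The fields oppose: B = |B₁ − B₂| = 8.58×10⁻⁵ T.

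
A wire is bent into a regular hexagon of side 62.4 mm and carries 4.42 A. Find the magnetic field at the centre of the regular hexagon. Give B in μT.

Each side is a finite straight segment at perpendicular distance d = a/(2 tan(π/6)) = 0.05404 m from the centre, with end-angles ±π/6.
One side contributes B₁ = (μ₀I/4πd)·2 sin(π/6) = 8.18×10⁻⁶ T.
All 6 sides add in the same direction: B = 6 × 8.18×10⁻⁶ = 4.91×10⁻⁵ T.

B ≈ 49.1 μT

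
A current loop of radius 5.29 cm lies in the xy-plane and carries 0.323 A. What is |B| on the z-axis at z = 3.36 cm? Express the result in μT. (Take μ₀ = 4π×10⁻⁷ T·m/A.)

B ≈ 2.31 μT

On the axis of a circular loop, B = μ₀IR² / [2(R²+z²)^(3/2)].
R² + z² = (0.0529)² + (0.0336)² = 0.003927 m², and (R²+z²)^(3/2) = 2.46×10⁻⁴ m³.
B = (4π×10⁻⁷ × 0.323 × 0.002798) / (2 × 2.46×10⁻⁴) = 2.31×10⁻⁶ T.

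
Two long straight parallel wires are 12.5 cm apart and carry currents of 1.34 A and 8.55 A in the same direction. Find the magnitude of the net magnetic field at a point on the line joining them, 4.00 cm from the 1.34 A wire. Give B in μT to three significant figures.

B ≈ 13.4 μT

Each long wire gives B = μ₀I/(2πd). Distances are d₁ = 0.04 m and d₂ = 0.085 m.
B₁ = 6.70×10⁻⁶ T, B₂ = 2.01×10⁻⁵ T.
Between parallel currents the two contributions point in opposite directions, so they subtract. B = |B₁ − B₂| = |6.70×10⁻⁶ − 2.01×10⁻⁵| = 1.34×10⁻⁵ T.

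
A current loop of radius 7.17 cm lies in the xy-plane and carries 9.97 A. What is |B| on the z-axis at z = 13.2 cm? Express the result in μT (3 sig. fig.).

B ≈ 9.50 μT

On the axis of a circular loop, B = μ₀IR² / [2(R²+z²)^(3/2)].
R² + z² = (0.0717)² + (0.132)² = 0.02256 m², and (R²+z²)^(3/2) = 3.39×10⁻³ m³.
B = (4π×10⁻⁷ × 9.97 × 0.005141) / (2 × 3.39×10⁻³) = 9.50×10⁻⁶ T.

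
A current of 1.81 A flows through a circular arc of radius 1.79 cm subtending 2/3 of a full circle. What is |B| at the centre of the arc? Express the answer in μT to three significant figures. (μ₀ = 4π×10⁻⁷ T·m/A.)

The Biot–Savart field of a circular arc at its centre is B = μ₀Iφ/(4πR), with φ = 4.189 rad.
B = (4π×10⁻⁷ × 1.81 × 4.189) / (4π × 0.0179) = 4.24×10⁻⁵ T.

B ≈ 42.4 μT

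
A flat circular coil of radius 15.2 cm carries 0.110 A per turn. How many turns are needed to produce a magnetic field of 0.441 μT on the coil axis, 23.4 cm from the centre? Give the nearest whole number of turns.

For an N-turn coil, B = Nμ₀IR²/[2(R²+z²)^(3/2)]. A single turn gives B₁ = 7.35×10⁻⁸ T with R = 0.152 m, z = 0.234 m.
N = B/B₁ = 4.41×10⁻⁷ / 7.35×10⁻⁸ = 6.00.

N = 6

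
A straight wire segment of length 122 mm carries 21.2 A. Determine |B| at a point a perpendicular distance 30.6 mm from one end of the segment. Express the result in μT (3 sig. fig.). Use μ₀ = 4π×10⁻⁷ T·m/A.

For a finite straight segment, B = (μ₀I/4πd)(sinθ₁ + sinθ₂), where θ₁, θ₂ are the angles from the perpendicular to each end.
The perpendicular foot is at one end, so the two end-offsets along the wire are 0 and L = 0.122 m.
sinθ₁ = 0/√(0²+0.0306²) = 0.0000; sinθ₂ = 0.122/√(0.122²+0.0306²) = 0.9700.
B = (4π×10⁻⁷ × 21.2) / (4π × 0.0306) × (0.0000 + 0.9700) = 6.72×10⁻⁵ T.

B ≈ 67.2 μT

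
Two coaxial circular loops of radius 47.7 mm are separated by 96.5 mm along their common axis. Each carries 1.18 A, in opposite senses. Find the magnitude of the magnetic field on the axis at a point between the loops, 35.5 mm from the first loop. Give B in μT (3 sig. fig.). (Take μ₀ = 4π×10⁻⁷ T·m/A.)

Each loop contributes B = μ₀IR²/[2(R²+z²)^(3/2)] on the axis, with z measured from that loop.
Loop 1 (z = 0.0355 m): B₁ = 8.02×10⁻⁶ T. Loop 2 (z = 0.061 m): B₂ = 3.63×10⁻⁶ T.
The fields oppose: B = |B₁ − B₂| = 4.39×10⁻⁶ T.

B ≈ 4.39 μT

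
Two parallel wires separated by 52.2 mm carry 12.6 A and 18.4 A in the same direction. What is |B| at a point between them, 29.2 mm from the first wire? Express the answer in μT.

B ≈ 73.7 μT

Each long wire gives B = μ₀I/(2πd). Distances are d₁ = 0.0292 m and d₂ = 0.023 m.
B₁ = 8.63×10⁻⁵ T, B₂ = 1.60×10⁻⁴ T.
Between parallel currents the two contributions point in opposite directions, so they subtract. B = |B₁ − B₂| = |8.63×10⁻⁵ − 1.60×10⁻⁴| = 7.37×10⁻⁵ T.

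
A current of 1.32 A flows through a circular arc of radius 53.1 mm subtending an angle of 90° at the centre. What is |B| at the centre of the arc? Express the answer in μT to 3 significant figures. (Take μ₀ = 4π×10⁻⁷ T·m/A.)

The Biot–Savart field of a circular arc at its centre is B = μ₀Iφ/(4πR), with φ = 1.571 rad.
B = (4π×10⁻⁷ × 1.32 × 1.571) / (4π × 0.0531) = 3.90×10⁻⁶ T.

B ≈ 3.90 μT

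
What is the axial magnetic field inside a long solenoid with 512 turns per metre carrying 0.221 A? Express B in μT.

Inside a long solenoid, B = μ₀nI with n = 512 turns/m.
B = 4π×10⁻⁷ × 512 × 0.221 = 1.42×10⁻⁴ T.

B ≈ 142 μT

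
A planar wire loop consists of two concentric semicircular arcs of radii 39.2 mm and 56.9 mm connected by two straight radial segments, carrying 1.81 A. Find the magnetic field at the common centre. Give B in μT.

The radial connectors point toward the centre, so dl × r̂ = 0 and they contribute nothing.
Each semicircle gives μ₀I/(4R): inner arc 1.45×10⁻⁵ T, outer arc 9.99×10⁻⁶ T.
The two arcs carry current in opposite angular senses, so their fields oppose: B = |1.45×10⁻⁵ − 9.99×10⁻⁶| = 4.51×10⁻⁶ T.

B ≈ 4.51 μT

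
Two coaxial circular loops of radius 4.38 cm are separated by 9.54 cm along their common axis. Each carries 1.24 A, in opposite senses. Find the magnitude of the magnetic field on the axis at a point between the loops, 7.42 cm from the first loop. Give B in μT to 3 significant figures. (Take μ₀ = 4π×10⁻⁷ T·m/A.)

B ≈ 10.6 μT

Each loop contributes B = μ₀IR²/[2(R²+z²)^(3/2)] on the axis, with z measured from that loop.
Loop 1 (z = 0.0742 m): B₁ = 2.34×10⁻⁶ T. Loop 2 (z = 0.0212 m): B₂ = 1.30×10⁻⁵ T.
The fields oppose: B = |B₁ − B₂| = 1.06×10⁻⁵ T.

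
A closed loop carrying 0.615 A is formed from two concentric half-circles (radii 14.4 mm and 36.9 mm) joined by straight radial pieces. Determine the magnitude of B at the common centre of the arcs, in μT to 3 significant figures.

B ≈ 8.18 μT

The radial connectors point toward the centre, so dl × r̂ = 0 and they contribute nothing.
Each semicircle gives μ₀I/(4R): inner arc 1.34×10⁻⁵ T, outer arc 5.24×10⁻⁶ T.
The two arcs carry current in opposite angular senses, so their fields oppose: B = |1.34×10⁻⁵ − 5.24×10⁻⁶| = 8.18×10⁻⁶ T.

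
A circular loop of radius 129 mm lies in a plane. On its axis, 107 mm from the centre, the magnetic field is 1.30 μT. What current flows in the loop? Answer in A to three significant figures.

On the axis of a loop, B = μ₀IR²/[2(R²+z²)^(3/2)], so I = 2B(R²+z²)^(3/2)/(μ₀R²).
R² + z² = 0.01664 + 0.01145 = 0.02809 m²; raised to 3/2 gives 4.71×10⁻³ m³.
I = 2 × 1.30×10⁻⁶ × 4.71×10⁻³ / (1.26×10⁻⁶ × 0.01664) = 0.585 A.

I ≈ 0.585 A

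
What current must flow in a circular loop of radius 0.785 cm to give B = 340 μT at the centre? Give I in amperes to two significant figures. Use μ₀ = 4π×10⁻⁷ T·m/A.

I ≈ 4.2 A

At the centre of a circular loop B = μ₀I/(2R), so I = 2RB/μ₀.
With R = 0.00785 m, I = 2 × 0.00785 × 3.40×10⁻⁴ / (4π×10⁻⁷) = 4.25 A.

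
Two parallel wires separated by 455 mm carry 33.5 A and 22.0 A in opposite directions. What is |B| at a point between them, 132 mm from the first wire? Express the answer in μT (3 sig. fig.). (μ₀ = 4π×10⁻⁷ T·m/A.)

B ≈ 64.4 μT

Each long wire gives B = μ₀I/(2πd). Distances are d₁ = 0.132 m and d₂ = 0.323 m.
B₁ = 5.08×10⁻⁵ T, B₂ = 1.36×10⁻⁵ T.
Between antiparallel currents both contributions point the same way, so they add. B = B₁ + B₂ = 5.08×10⁻⁵ + 1.36×10⁻⁵ = 6.44×10⁻⁵ T.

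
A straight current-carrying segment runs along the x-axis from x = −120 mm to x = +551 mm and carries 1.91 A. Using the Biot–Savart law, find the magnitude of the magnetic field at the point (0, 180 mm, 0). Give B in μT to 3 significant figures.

B ≈ 1.60 μT

For a finite straight segment, B = (μ₀I/4πd)(sinθ₁ + sinθ₂), where θ₁, θ₂ are the angles from the perpendicular to each end.
The perpendicular distance is d = 0.18 m; the end-offsets along the wire are a = 0.12 m and b = 0.551 m.
sinθ₁ = 0.12/√(0.12²+0.18²) = 0.5547; sinθ₂ = 0.551/√(0.551²+0.18²) = 0.9506.
B = (4π×10⁻⁷ × 1.91) / (4π × 0.18) × (0.5547 + 0.9506) = 1.60×10⁻⁶ T.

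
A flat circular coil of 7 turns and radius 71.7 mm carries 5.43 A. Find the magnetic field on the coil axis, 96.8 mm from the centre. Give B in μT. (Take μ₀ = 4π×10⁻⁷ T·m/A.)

B ≈ 70.2 μT

For an N-turn flat coil, B = Nμ₀IR²/[2(R²+z²)^(3/2)] with R = 0.0717 m, z = 0.0968 m.
B = 7 × 1.00×10⁻⁵ T = 7.02×10⁻⁵ T.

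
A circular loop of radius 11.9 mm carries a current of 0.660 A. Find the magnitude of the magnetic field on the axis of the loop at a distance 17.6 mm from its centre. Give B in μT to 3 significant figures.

On the axis of a circular loop, B = μ₀IR² / [2(R²+z²)^(3/2)].
R² + z² = (0.0119)² + (0.0176)² = 0.0004514 m², and (R²+z²)^(3/2) = 9.59×10⁻⁶ m³.
B = (4π×10⁻⁷ × 0.660 × 0.0001416) / (2 × 9.59×10⁻⁶) = 6.12×10⁻⁶ T.

B ≈ 6.12 μT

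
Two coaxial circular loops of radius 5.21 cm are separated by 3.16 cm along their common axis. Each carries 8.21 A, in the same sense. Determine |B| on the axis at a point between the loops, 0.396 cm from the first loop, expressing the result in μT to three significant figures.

B ≈ 166 μT

Each loop contributes B = μ₀IR²/[2(R²+z²)^(3/2)] on the axis, with z measured from that loop.
Loop 1 (z = 0.00396 m): B₁ = 9.82×10⁻⁵ T. Loop 2 (z = 0.02764 m): B₂ = 6.83×10⁻⁵ T.
The fields add: B = B₁ + B₂ = 1.66×10⁻⁴ T.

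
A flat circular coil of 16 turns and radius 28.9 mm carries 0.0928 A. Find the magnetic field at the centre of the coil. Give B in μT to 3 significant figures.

For an N-turn flat coil, B = Nμ₀I/(2R) with R = 0.0289 m.
B = 16 × 2.02×10⁻⁶ T = 3.23×10⁻⁵ T.

B ≈ 32.3 μT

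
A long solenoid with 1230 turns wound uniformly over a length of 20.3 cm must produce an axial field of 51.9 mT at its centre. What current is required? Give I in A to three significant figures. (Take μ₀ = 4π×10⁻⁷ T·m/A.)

Inside a long solenoid B = μ₀nI with n = 6059 m⁻¹, so I = B/(μ₀n).
I = 5.19×10⁻² / (4π×10⁻⁷ × 6059) = 6.82 A.

I ≈ 6.82 A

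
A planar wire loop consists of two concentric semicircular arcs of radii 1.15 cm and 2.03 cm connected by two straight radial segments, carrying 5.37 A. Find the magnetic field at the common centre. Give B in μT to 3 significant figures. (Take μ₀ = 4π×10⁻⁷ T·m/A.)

The radial connectors point toward the centre, so dl × r̂ = 0 and they contribute nothing.
Each semicircle gives μ₀I/(4R): inner arc 1.47×10⁻⁴ T, outer arc 8.31×10⁻⁵ T.
The two arcs carry current in opposite angular senses, so their fields oppose: B = |1.47×10⁻⁴ − 8.31×10⁻⁵| = 6.36×10⁻⁵ T.

B ≈ 63.6 μT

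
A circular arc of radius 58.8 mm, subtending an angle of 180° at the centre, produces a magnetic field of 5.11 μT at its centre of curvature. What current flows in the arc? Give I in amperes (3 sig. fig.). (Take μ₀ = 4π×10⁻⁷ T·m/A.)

I ≈ 0.956 A

For a circular arc, B = μ₀Iφ/(4πR) with φ in radians; here φ = 3.142 rad.
So I = 4πRB/(μ₀φ) = 4π × 0.0588 × 5.11×10⁻⁶ / (4π×10⁻⁷ × 3.142) = 0.956 A.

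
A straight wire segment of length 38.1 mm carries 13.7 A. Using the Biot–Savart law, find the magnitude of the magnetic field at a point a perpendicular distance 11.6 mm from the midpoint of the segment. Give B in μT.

B ≈ 202 μT

For a finite straight segment, B = (μ₀I/4πd)(sinθ₁ + sinθ₂), where θ₁, θ₂ are the angles from the perpendicular to each end.
The perpendicular from the point meets the wire at its midpoint, so each end is L/2 = 0.01905 m away along the wire.
sinθ₁ = 0.01905/√(0.01905²+0.0116²) = 0.8541; sinθ₂ = 0.01905/√(0.01905²+0.0116²) = 0.8541.
B = (4π×10⁻⁷ × 13.7) / (4π × 0.0116) × (0.8541 + 0.8541) = 2.02×10⁻⁴ T.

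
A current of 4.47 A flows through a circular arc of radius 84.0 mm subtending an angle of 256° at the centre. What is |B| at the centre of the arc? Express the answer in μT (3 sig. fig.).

B ≈ 23.8 μT

The Biot–Savart field of a circular arc at its centre is B = μ₀Iφ/(4πR), with φ = 4.468 rad.
B = (4π×10⁻⁷ × 4.47 × 4.468) / (4π × 0.084) = 2.38×10⁻⁵ T.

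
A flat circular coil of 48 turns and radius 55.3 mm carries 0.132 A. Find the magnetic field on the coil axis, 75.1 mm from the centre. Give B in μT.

For an N-turn flat coil, B = Nμ₀IR²/[2(R²+z²)^(3/2)] with R = 0.0553 m, z = 0.0751 m.
B = 48 × 3.13×10⁻⁷ T = 1.50×10⁻⁵ T.

B ≈ 15.0 μT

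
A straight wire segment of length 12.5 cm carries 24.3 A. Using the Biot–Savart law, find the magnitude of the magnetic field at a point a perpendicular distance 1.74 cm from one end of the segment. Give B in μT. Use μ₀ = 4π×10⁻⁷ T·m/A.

B ≈ 138 μT

For a finite straight segment, B = (μ₀I/4πd)(sinθ₁ + sinθ₂), where θ₁, θ₂ are the angles from the perpendicular to each end.
The perpendicular foot is at one end, so the two end-offsets along the wire are 0 and L = 0.125 m.
sinθ₁ = 0/√(0²+0.0174²) = 0.0000; sinθ₂ = 0.125/√(0.125²+0.0174²) = 0.9905.
B = (4π×10⁻⁷ × 24.3) / (4π × 0.0174) × (0.0000 + 0.9905) = 1.38×10⁻⁴ T.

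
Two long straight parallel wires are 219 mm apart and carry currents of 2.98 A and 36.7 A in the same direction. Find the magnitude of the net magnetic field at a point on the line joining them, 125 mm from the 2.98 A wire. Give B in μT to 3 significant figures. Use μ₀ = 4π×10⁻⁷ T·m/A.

Each long wire gives B = μ₀I/(2πd). Distances are d₁ = 0.125 m and d₂ = 0.094 m.
B₁ = 4.77×10⁻⁶ T, B₂ = 7.81×10⁻⁵ T.
Between parallel currents the two contributions point in opposite directions, so they subtract. B = |B₁ − B₂| = |4.77×10⁻⁶ − 7.81×10⁻⁵| = 7.33×10⁻⁵ T.

B ≈ 73.3 μT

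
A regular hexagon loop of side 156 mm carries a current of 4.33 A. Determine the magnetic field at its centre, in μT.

Each side is a finite straight segment at perpendicular distance d = a/(2 tan(π/6)) = 0.1351 m from the centre, with end-angles ±π/6.
One side contributes B₁ = (μ₀I/4πd)·2 sin(π/6) = 3.21×10⁻⁶ T.
All 6 sides add in the same direction: B = 6 × 3.21×10⁻⁶ = 1.92×10⁻⁵ T.

B ≈ 19.2 μT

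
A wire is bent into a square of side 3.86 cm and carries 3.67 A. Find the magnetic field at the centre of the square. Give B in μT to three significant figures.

B ≈ 108 μT

Each side is a finite straight segment at perpendicular distance d = a/(2 tan(π/4)) = 0.0193 m from the centre, with end-angles ±π/4.
One side contributes B₁ = (μ₀I/4πd)·2 sin(π/4) = 2.69×10⁻⁵ T.
All 4 sides add in the same direction: B = 4 × 2.69×10⁻⁵ = 1.08×10⁻⁴ T.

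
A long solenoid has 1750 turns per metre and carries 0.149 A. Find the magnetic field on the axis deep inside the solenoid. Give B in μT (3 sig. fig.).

B ≈ 328 μT

Inside a long solenoid, B = μ₀nI with n = 1750 turns/m.
B = 4π×10⁻⁷ × 1750 × 0.149 = 3.28×10⁻⁴ T.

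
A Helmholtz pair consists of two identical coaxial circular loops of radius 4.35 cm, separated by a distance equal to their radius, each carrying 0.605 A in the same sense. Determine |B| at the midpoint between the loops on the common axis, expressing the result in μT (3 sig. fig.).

B ≈ 12.5 μT

Each loop contributes B = μ₀IR²/[2(R²+z²)^(3/2)] on the axis, with z measured from that loop.
Loop 1 (z = 0.02175 m): B₁ = 6.25×10⁻⁶ T. Loop 2 (z = 0.02175 m): B₂ = 6.25×10⁻⁶ T.
The fields add: B = B₁ + B₂ = 1.25×10⁻⁵ T.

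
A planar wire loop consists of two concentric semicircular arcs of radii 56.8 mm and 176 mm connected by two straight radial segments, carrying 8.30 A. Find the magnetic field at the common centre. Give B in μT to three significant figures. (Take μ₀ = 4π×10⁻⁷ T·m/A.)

B ≈ 31.1 μT

The radial connectors point toward the centre, so dl × r̂ = 0 and they contribute nothing.
Each semicircle gives μ₀I/(4R): inner arc 4.59×10⁻⁵ T, outer arc 1.48×10⁻⁵ T.
The two arcs carry current in opposite angular senses, so their fields oppose: B = |4.59×10⁻⁵ − 1.48×10⁻⁵| = 3.11×10⁻⁵ T.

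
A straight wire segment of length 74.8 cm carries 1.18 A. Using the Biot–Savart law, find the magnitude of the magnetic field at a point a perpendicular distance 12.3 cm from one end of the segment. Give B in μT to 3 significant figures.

For a finite straight segment, B = (μ₀I/4πd)(sinθ₁ + sinθ₂), where θ₁, θ₂ are the angles from the perpendicular to each end.
The perpendicular foot is at one end, so the two end-offsets along the wire are 0 and L = 0.748 m.
sinθ₁ = 0/√(0²+0.123²) = 0.0000; sinθ₂ = 0.748/√(0.748²+0.123²) = 0.9867.
B = (4π×10⁻⁷ × 1.18) / (4π × 0.123) × (0.0000 + 0.9867) = 9.47×10⁻⁷ T.

B ≈ 0.947 μT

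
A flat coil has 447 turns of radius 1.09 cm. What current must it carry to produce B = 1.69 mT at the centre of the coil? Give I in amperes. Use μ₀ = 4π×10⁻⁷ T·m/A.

I ≈ 0.0656 A

For an N-turn coil, B = Nμ₀I/(2R) with R = 0.0109 m, so I = 2RB/(Nμ₀) = 2 × 0.0109 × 1.69×10⁻³ / (447 × 4π×10⁻⁷) = 6.56×10⁻² A.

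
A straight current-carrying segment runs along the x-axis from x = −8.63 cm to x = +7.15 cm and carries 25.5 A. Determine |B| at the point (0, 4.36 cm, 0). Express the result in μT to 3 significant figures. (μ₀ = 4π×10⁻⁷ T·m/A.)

For a finite straight segment, B = (μ₀I/4πd)(sinθ₁ + sinθ₂), where θ₁, θ₂ are the angles from the perpendicular to each end.
The perpendicular distance is d = 0.0436 m; the end-offsets along the wire are a = 0.0863 m and b = 0.0715 m.
sinθ₁ = 0.0863/√(0.0863²+0.0436²) = 0.8926; sinθ₂ = 0.0715/√(0.0715²+0.0436²) = 0.8538.
B = (4π×10⁻⁷ × 25.5) / (4π × 0.0436) × (0.8926 + 0.8538) = 1.02×10⁻⁴ T.

B ≈ 102 μT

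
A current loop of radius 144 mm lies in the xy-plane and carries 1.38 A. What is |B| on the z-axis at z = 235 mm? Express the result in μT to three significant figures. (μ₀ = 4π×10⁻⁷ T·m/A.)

B ≈ 0.859 μT

On the axis of a circular loop, B = μ₀IR² / [2(R²+z²)^(3/2)].
R² + z² = (0.144)² + (0.235)² = 0.07596 m², and (R²+z²)^(3/2) = 2.09×10⁻² m³.
B = (4π×10⁻⁷ × 1.38 × 0.02074) / (2 × 2.09×10⁻²) = 8.59×10⁻⁷ T.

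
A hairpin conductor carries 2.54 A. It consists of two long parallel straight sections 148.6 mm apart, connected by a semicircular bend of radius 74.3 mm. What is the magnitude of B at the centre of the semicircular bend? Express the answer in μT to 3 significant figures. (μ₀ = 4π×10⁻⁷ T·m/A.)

B ≈ 17.6 μT

The semicircular arc contributes B_arc = μ₀I·π/(4πR) = μ₀I/(4R) = 1.07×10⁻⁵ T.
Each semi-infinite lead is at perpendicular distance R = 0.0743 m from the centre, with the perpendicular foot at its near end, so it contributes μ₀I/(4πR); both point the same way, together 6.84×10⁻⁶ T.
Arc and leads all point the same direction: B = 1.07×10⁻⁵ + 6.84×10⁻⁶ = 1.76×10⁻⁵ T.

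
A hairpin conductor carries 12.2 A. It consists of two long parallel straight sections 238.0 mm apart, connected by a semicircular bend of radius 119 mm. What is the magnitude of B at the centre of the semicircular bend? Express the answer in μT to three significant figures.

B ≈ 52.7 μT

The semicircular arc contributes B_arc = μ₀I·π/(4πR) = μ₀I/(4R) = 3.22×10⁻⁵ T.
Each semi-infinite lead is at perpendicular distance R = 0.119 m from the centre, with the perpendicular foot at its near end, so it contributes μ₀I/(4πR); both point the same way, together 2.05×10⁻⁵ T.
Arc and leads all point the same direction: B = 3.22×10⁻⁵ + 2.05×10⁻⁵ = 5.27×10⁻⁵ T.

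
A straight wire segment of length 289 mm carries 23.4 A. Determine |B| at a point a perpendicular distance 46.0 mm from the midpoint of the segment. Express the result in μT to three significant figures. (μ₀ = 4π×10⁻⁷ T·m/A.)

For a finite straight segment, B = (μ₀I/4πd)(sinθ₁ + sinθ₂), where θ₁, θ₂ are the angles from the perpendicular to each end.
The perpendicular from the point meets the wire at its midpoint, so each end is L/2 = 0.1445 m away along the wire.
sinθ₁ = 0.1445/√(0.1445²+0.046²) = 0.9529; sinθ₂ = 0.1445/√(0.1445²+0.046²) = 0.9529.
B = (4π×10⁻⁷ × 23.4) / (4π × 0.046) × (0.9529 + 0.9529) = 9.69×10⁻⁵ T.

B ≈ 96.9 μT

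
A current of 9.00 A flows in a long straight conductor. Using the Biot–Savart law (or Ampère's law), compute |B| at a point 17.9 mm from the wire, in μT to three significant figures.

B ≈ 101 μT

For an infinitely long straight wire, B = μ₀I/(2πd).
B = (4π×10⁻⁷ × 9.00) / (2π × 0.0179) = 1.01×10⁻⁴ T.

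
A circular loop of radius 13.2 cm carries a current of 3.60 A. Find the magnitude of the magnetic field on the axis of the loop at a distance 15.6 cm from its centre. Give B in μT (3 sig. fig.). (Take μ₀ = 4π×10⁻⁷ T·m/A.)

B ≈ 4.62 μT

On the axis of a circular loop, B = μ₀IR² / [2(R²+z²)^(3/2)].
R² + z² = (0.132)² + (0.156)² = 0.04176 m², and (R²+z²)^(3/2) = 8.53×10⁻³ m³.
B = (4π×10⁻⁷ × 3.60 × 0.01742) / (2 × 8.53×10⁻³) = 4.62×10⁻⁶ T.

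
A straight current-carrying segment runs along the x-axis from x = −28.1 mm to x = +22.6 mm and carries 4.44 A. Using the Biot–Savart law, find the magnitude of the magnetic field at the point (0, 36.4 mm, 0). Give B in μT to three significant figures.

For a finite straight segment, B = (μ₀I/4πd)(sinθ₁ + sinθ₂), where θ₁, θ₂ are the angles from the perpendicular to each end.
The perpendicular distance is d = 0.0364 m; the end-offsets along the wire are a = 0.0281 m and b = 0.0226 m.
sinθ₁ = 0.0281/√(0.0281²+0.0364²) = 0.6111; sinθ₂ = 0.0226/√(0.0226²+0.0364²) = 0.5275.
B = (4π×10⁻⁷ × 4.44) / (4π × 0.0364) × (0.6111 + 0.5275) = 1.39×10⁻⁵ T.

B ≈ 13.9 μT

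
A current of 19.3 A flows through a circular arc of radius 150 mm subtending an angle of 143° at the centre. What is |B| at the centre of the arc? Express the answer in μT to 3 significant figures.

B ≈ 32.1 μT

The Biot–Savart field of a circular arc at its centre is B = μ₀Iφ/(4πR), with φ = 2.496 rad.
B = (4π×10⁻⁷ × 19.3 × 2.496) / (4π × 0.15) = 3.21×10⁻⁵ T.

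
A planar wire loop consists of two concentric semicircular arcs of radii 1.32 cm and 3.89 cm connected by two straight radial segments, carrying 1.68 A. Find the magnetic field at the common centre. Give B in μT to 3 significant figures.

B ≈ 26.4 μT

The radial connectors point toward the centre, so dl × r̂ = 0 and they contribute nothing.
Each semicircle gives μ₀I/(4R): inner arc 4.00×10⁻⁵ T, outer arc 1.36×10⁻⁵ T.
The two arcs carry current in opposite angular senses, so their fields oppose: B = |4.00×10⁻⁵ − 1.36×10⁻⁵| = 2.64×10⁻⁵ T.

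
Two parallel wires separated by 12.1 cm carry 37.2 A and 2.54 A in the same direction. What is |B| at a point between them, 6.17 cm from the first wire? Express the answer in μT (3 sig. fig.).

Each long wire gives B = μ₀I/(2πd). Distances are d₁ = 0.0617 m and d₂ = 0.0593 m.
B₁ = 1.21×10⁻⁴ T, B₂ = 8.57×10⁻⁶ T.
Between parallel currents the two contributions point in opposite directions, so they subtract. B = |B₁ − B₂| = |1.21×10⁻⁴ − 8.57×10⁻⁶| = 1.12×10⁻⁴ T.

B ≈ 112 μT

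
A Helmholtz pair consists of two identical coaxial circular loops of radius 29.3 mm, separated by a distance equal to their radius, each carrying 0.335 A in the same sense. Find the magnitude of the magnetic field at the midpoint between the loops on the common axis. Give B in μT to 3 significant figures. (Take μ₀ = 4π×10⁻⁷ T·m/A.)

B ≈ 10.3 μT

Each loop contributes B = μ₀IR²/[2(R²+z²)^(3/2)] on the axis, with z measured from that loop.
Loop 1 (z = 0.01465 m): B₁ = 5.14×10⁻⁶ T. Loop 2 (z = 0.01465 m): B₂ = 5.14×10⁻⁶ T.
The fields add: B = B₁ + B₂ = 1.03×10⁻⁵ T.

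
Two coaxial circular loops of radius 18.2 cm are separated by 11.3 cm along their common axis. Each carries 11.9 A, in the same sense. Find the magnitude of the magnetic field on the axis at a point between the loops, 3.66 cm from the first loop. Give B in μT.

B ≈ 70.9 μT

Each loop contributes B = μ₀IR²/[2(R²+z²)^(3/2)] on the axis, with z measured from that loop.
Loop 1 (z = 0.0366 m): B₁ = 3.87×10⁻⁵ T. Loop 2 (z = 0.0764 m): B₂ = 3.22×10⁻⁵ T.
The fields add: B = B₁ + B₂ = 7.09×10⁻⁵ T.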